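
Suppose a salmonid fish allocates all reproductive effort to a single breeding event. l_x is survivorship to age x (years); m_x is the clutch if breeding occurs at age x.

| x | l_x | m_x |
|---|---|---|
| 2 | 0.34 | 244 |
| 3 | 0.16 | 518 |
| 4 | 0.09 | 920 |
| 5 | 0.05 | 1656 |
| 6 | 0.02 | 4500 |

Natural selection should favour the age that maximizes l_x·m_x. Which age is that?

Expected offspring if breeding at age x = l_x × m_x:
  age 2: 0.34 × 244 = 82.960
  age 3: 0.16 × 518 = 82.880
  age 4: 0.09 × 920 = 82.800
  age 5: 0.05 × 1656 = 82.800
  age 6: 0.02 × 4500 = 90.000
Maximum at age 6 (90.000).

6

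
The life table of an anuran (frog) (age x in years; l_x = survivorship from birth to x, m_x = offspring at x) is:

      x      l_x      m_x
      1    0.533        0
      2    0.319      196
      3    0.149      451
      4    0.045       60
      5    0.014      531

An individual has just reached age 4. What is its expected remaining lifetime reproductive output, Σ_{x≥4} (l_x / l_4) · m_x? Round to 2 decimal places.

l_4 = 0.045. Conditional survival from age 4 to x is l_x / l_4.
  x=4: (0.045/0.045) × 60 = 60.0000
  x=5: (0.014/0.045) × 531 = 165.2000
Sum = 60.0000 + 165.2000 = 225.2000

225.20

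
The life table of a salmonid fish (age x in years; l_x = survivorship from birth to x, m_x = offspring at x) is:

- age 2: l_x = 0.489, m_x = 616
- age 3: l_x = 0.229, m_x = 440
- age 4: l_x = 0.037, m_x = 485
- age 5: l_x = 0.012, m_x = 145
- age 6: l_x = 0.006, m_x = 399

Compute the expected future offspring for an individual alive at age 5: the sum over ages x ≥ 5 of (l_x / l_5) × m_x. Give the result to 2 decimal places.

l_5 = 0.012. Conditional survival from age 5 to x is l_x / l_5.
  x=5: (0.012/0.012) × 145 = 145.0000
  x=6: (0.006/0.012) × 399 = 199.5000
Sum = 145.0000 + 199.5000 = 344.5000

344.50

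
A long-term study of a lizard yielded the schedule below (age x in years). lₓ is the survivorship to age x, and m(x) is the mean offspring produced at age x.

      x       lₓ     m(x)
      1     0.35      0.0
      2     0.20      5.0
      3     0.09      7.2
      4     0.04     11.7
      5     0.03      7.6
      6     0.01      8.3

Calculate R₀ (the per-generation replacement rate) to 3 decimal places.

2.427

R₀ = Σ lₓ m(x):
  age 1: 0.35 × 0.0 = 0.0000
  age 2: 0.20 × 5.0 = 1.0000
  age 3: 0.09 × 7.2 = 0.6480
  age 4: 0.04 × 11.7 = 0.4680
  age 5: 0.03 × 7.6 = 0.2280
  age 6: 0.01 × 8.3 = 0.0830
R₀ = 0.0000 + 1.0000 + 0.6480 + 0.4680 + 0.2280 + 0.0830 = 2.4270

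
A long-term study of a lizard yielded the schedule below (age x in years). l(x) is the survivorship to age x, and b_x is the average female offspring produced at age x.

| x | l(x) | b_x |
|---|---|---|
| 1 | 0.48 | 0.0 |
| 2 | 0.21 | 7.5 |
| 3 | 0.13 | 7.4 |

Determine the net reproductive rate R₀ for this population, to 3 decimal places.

2.537

R₀ = Σ l(x) b_x:
  age 1: 0.48 × 0.0 = 0.0000
  age 2: 0.21 × 7.5 = 1.5750
  age 3: 0.13 × 7.4 = 0.9620
R₀ = 0.0000 + 1.5750 + 0.9620 = 2.5370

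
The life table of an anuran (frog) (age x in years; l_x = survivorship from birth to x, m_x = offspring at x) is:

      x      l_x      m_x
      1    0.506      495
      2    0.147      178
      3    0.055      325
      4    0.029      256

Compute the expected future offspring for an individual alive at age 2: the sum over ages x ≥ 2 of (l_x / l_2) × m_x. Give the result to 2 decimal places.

350.10

l_2 = 0.147. Conditional survival from age 2 to x is l_x / l_2.
  x=2: (0.147/0.147) × 178 = 178.0000
  x=3: (0.055/0.147) × 325 = 121.5986
  x=4: (0.029/0.147) × 256 = 50.5034
Sum = 178.0000 + 121.5986 + 50.5034 = 350.1020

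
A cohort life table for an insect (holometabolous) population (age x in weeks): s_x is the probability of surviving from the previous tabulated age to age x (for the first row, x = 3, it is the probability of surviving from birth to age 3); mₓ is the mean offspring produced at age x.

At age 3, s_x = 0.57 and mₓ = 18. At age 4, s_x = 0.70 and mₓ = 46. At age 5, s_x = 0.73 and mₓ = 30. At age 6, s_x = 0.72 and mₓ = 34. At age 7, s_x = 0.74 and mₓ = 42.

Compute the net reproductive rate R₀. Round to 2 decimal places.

Survivorship from birth: l_x = s_3·s_4·…·s_x.
  l_3 = 0.57000
  l_4 = 0.39900
  l_5 = 0.29127
  l_6 = 0.20971
  l_7 = 0.15519
R₀ = Σ l_x mₓ:
  age 3: 0.57000 × 18 = 10.2600
  age 4: 0.39900 × 46 = 18.3540
  age 5: 0.29127 × 30 = 8.7381
  age 6: 0.20971 × 34 = 7.1301
  age 7: 0.15519 × 42 = 6.5180
R₀ = 10.2600 + 18.3540 + 8.7381 + 7.1301 + 6.5180 = 51.0002

51.00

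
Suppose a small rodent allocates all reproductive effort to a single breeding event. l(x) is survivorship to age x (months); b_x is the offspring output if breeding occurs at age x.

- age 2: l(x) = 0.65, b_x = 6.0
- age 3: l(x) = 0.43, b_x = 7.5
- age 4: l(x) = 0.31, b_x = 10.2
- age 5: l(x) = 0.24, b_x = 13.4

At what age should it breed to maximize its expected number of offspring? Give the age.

Expected offspring if breeding at age x = l(x) × b_x:
  age 2: 0.65 × 6.0 = 3.900
  age 3: 0.43 × 7.5 = 3.225
  age 4: 0.31 × 10.2 = 3.162
  age 5: 0.24 × 13.4 = 3.216
Maximum at age 2 (3.900).

2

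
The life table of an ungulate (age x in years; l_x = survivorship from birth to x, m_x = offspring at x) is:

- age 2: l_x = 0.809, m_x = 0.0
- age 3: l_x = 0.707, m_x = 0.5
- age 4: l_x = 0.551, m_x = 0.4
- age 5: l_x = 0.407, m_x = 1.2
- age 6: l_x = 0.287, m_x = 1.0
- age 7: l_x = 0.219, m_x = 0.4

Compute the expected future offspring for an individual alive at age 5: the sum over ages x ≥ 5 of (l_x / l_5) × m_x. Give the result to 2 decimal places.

2.12

l_5 = 0.407. Conditional survival from age 5 to x is l_x / l_5.
  x=5: (0.407/0.407) × 1.2 = 1.2000
  x=6: (0.287/0.407) × 1.0 = 0.7052
  x=7: (0.219/0.407) × 0.4 = 0.2152
Sum = 1.2000 + 0.7052 + 0.2152 = 2.1204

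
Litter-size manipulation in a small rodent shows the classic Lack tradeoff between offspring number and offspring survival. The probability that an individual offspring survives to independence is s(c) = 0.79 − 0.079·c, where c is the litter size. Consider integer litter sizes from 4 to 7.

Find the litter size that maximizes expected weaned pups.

5

Expected weaned pups = c × s(c):
  c=4: 4 × 0.474 = 1.896
  c=5: 5 × 0.395 = 1.975
  c=6: 6 × 0.316 = 1.896
  c=7: 7 × 0.237 = 1.659
Maximum at c = 5 (1.975 weaned pups).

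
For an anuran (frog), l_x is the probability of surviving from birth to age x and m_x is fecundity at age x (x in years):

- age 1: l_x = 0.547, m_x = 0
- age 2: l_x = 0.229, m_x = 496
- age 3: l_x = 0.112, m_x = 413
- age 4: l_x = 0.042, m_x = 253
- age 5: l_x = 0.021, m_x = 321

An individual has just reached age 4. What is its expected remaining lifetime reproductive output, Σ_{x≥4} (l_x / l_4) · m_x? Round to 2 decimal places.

413.50

l_4 = 0.042. Conditional survival from age 4 to x is l_x / l_4.
  x=4: (0.042/0.042) × 253 = 253.0000
  x=5: (0.021/0.042) × 321 = 160.5000
Sum = 253.0000 + 160.5000 = 413.5000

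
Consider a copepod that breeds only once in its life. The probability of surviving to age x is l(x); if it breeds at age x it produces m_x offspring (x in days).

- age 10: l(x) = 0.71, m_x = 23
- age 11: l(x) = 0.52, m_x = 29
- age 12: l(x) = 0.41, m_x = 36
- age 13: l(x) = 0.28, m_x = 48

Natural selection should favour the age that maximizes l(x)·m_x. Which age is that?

Expected offspring if breeding at age x = l(x) × m_x:
  age 10: 0.71 × 23 = 16.330
  age 11: 0.52 × 29 = 15.080
  age 12: 0.41 × 36 = 14.760
  age 13: 0.28 × 48 = 13.440
Maximum at age 10 (16.330).

10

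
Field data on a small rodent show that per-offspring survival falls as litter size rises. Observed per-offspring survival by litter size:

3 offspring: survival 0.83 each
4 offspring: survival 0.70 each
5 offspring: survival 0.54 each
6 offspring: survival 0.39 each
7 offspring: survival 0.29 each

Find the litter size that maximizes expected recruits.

Expected recruits = c × s(c):
  c=3: 3 × 0.83 = 2.490
  c=4: 4 × 0.70 = 2.800
  c=5: 5 × 0.54 = 2.700
  c=6: 6 × 0.39 = 2.340
  c=7: 7 × 0.29 = 2.030
Maximum at c = 4 (2.800 recruits).

4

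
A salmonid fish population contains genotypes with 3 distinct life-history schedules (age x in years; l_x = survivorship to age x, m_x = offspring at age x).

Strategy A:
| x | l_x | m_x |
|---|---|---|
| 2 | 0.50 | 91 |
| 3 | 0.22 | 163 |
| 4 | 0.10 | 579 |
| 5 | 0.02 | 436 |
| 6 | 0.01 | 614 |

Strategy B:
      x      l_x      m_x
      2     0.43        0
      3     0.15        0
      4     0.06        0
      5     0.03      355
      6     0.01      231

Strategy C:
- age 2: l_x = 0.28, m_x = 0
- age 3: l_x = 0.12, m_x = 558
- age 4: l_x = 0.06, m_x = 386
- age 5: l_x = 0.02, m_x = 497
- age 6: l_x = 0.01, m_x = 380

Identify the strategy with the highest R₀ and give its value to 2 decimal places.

Strategy A: R₀ = 0.50×91 + 0.22×163 + 0.10×579 + 0.02×436 + 0.01×614 = 154.1200
Strategy B: R₀ = 0.43×0 + 0.15×0 + 0.06×0 + 0.03×355 + 0.01×231 = 12.9600
Strategy C: R₀ = 0.28×0 + 0.12×558 + 0.06×386 + 0.02×497 + 0.01×380 = 103.8600
Highest R₀: strategy A with 154.1200.

154.12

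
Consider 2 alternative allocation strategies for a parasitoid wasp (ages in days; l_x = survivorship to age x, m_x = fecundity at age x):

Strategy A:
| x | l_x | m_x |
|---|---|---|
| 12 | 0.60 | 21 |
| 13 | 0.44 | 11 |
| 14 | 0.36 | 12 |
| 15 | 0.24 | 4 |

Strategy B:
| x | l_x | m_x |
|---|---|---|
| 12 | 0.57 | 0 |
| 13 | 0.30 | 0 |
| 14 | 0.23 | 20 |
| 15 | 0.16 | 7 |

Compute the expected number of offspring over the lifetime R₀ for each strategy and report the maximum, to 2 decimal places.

22.72

Strategy A: R₀ = 0.60×21 + 0.44×11 + 0.36×12 + 0.24×4 = 22.7200
Strategy B: R₀ = 0.57×0 + 0.30×0 + 0.23×20 + 0.16×7 = 5.7200
Highest R₀: strategy A with 22.7200.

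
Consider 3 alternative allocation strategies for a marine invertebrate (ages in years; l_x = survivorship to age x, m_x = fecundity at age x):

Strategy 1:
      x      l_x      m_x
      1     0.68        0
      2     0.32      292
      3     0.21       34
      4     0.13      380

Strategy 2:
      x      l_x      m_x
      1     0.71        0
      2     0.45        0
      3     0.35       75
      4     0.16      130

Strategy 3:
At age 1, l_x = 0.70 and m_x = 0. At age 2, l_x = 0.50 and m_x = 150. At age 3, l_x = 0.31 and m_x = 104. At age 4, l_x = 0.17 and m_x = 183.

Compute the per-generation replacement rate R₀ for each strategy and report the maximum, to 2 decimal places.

149.98

Strategy 1: R₀ = 0.68×0 + 0.32×292 + 0.21×34 + 0.13×380 = 149.9800
Strategy 2: R₀ = 0.71×0 + 0.45×0 + 0.35×75 + 0.16×130 = 47.0500
Strategy 3: R₀ = 0.70×0 + 0.50×150 + 0.31×104 + 0.17×183 = 138.3500
Highest R₀: strategy 1 with 149.9800.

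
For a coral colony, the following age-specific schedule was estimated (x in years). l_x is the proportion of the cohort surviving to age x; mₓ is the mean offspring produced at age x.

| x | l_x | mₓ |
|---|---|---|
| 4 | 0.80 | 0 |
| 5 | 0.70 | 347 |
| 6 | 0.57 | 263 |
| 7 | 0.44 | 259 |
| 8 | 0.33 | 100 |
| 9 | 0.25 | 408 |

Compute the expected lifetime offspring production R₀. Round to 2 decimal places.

R₀ = Σ l_x mₓ:
  age 4: 0.80 × 0 = 0.0000
  age 5: 0.70 × 347 = 242.9000
  age 6: 0.57 × 263 = 149.9100
  age 7: 0.44 × 259 = 113.9600
  age 8: 0.33 × 100 = 33.0000
  age 9: 0.25 × 408 = 102.0000
R₀ = 0.0000 + 242.9000 + 149.9100 + 113.9600 + 33.0000 + 102.0000 = 641.7700

641.77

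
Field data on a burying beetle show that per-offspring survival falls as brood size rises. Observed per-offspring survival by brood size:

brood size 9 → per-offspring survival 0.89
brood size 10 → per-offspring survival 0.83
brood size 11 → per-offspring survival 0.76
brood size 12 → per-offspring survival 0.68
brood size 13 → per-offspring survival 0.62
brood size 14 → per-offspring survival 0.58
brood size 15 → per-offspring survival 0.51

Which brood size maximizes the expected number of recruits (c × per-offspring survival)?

Expected recruits = c × s(c):
  c=9: 9 × 0.89 = 8.010
  c=10: 10 × 0.83 = 8.300
  c=11: 11 × 0.76 = 8.360
  c=12: 12 × 0.68 = 8.160
  c=13: 13 × 0.62 = 8.060
  c=14: 14 × 0.58 = 8.120
  c=15: 15 × 0.51 = 7.650
Maximum at c = 11 (8.360 recruits).

11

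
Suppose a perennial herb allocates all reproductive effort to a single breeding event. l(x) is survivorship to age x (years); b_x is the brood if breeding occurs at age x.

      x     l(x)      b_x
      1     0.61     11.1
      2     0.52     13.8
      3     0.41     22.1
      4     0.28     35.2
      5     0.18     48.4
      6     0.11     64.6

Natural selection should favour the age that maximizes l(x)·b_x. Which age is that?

Expected offspring if breeding at age x = l(x) × b_x:
  age 1: 0.61 × 11.1 = 6.771
  age 2: 0.52 × 13.8 = 7.176
  age 3: 0.41 × 22.1 = 9.061
  age 4: 0.28 × 35.2 = 9.856
  age 5: 0.18 × 48.4 = 8.712
  age 6: 0.11 × 64.6 = 7.106
Maximum at age 4 (9.856).

4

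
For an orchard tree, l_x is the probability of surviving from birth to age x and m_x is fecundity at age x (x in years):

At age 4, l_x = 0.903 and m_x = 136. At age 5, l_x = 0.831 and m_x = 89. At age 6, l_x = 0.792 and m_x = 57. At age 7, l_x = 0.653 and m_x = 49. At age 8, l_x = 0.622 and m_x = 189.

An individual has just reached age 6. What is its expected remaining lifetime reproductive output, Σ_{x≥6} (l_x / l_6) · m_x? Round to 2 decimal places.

l_6 = 0.792. Conditional survival from age 6 to x is l_x / l_6.
  x=6: (0.792/0.792) × 57 = 57.0000
  x=7: (0.653/0.792) × 49 = 40.4003
  x=8: (0.622/0.792) × 189 = 148.4318
Sum = 57.0000 + 40.4003 + 148.4318 = 245.8321

245.83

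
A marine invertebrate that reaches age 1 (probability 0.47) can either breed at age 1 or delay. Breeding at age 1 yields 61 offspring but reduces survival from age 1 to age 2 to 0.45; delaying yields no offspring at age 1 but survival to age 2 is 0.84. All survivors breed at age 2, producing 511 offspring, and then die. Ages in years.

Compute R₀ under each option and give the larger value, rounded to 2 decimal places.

breed at age 1: R₀ = 0.47 × (61 + 0.45 × 511) = 0.47 × 290.9500 = 136.7465
delay to age 2: R₀ = 0.47 × (0.84 × 511) = 0.47 × 429.2400 = 201.7428
Higher: delay to age 2 (201.7428).

201.74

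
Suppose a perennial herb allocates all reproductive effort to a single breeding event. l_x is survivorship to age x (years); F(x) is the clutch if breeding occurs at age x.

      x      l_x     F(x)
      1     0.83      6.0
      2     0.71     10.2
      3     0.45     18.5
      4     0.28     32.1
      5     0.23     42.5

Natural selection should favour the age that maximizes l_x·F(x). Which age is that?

5

Expected offspring if breeding at age x = l_x × F(x):
  age 1: 0.83 × 6.0 = 4.980
  age 2: 0.71 × 10.2 = 7.242
  age 3: 0.45 × 18.5 = 8.325
  age 4: 0.28 × 32.1 = 8.988
  age 5: 0.23 × 42.5 = 9.775
Maximum at age 5 (9.775).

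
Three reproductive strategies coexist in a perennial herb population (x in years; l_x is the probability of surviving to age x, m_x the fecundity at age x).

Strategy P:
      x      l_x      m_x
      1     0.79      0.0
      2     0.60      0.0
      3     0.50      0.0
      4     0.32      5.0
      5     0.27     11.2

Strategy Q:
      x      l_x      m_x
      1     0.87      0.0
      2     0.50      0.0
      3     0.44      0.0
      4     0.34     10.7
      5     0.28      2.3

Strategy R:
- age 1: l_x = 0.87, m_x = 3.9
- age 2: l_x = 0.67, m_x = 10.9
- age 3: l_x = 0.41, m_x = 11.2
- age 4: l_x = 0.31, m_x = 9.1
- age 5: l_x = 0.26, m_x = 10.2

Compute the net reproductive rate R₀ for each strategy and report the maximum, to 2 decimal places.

Strategy P: R₀ = 0.79×0.0 + 0.60×0.0 + 0.50×0.0 + 0.32×5.0 + 0.27×11.2 = 4.6240
Strategy Q: R₀ = 0.87×0.0 + 0.50×0.0 + 0.44×0.0 + 0.34×10.7 + 0.28×2.3 = 4.2820
Strategy R: R₀ = 0.87×3.9 + 0.67×10.9 + 0.41×11.2 + 0.31×9.1 + 0.26×10.2 = 20.7610
Highest R₀: strategy R with 20.7610.

20.76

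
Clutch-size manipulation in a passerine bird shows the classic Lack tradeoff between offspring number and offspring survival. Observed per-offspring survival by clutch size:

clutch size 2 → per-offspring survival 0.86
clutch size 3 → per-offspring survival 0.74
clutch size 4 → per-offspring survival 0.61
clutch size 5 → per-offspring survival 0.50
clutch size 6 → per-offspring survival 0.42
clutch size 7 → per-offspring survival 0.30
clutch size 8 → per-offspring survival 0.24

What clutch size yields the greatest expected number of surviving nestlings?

6

Expected surviving nestlings = c × s(c):
  c=2: 2 × 0.86 = 1.720
  c=3: 3 × 0.74 = 2.220
  c=4: 4 × 0.61 = 2.440
  c=5: 5 × 0.50 = 2.500
  c=6: 6 × 0.42 = 2.520
  c=7: 7 × 0.30 = 2.100
  c=8: 8 × 0.24 = 1.920
Maximum at c = 6 (2.520 surviving nestlings).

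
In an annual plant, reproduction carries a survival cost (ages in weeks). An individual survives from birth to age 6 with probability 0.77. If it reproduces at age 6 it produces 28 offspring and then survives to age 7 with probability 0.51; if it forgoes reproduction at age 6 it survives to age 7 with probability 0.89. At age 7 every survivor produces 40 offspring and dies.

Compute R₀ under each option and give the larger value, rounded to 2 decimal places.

breed at age 6: R₀ = 0.77 × (28 + 0.51 × 40) = 0.77 × 48.4000 = 37.2680
delay to age 7: R₀ = 0.77 × (0.89 × 40) = 0.77 × 35.6000 = 27.4120
Higher: breed at age 6 (37.2680).

37.27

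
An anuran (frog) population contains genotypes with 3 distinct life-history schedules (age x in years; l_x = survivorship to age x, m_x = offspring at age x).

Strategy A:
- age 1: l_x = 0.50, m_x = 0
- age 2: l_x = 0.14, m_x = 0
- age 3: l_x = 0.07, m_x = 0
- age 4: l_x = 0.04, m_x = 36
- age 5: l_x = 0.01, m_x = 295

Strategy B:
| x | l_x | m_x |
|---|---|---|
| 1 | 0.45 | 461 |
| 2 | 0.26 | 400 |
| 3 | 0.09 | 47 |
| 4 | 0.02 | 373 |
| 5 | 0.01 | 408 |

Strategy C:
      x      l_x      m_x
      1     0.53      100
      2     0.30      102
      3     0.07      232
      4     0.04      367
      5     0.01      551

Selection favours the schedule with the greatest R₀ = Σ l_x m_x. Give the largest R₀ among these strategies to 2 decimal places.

327.22

Strategy A: R₀ = 0.50×0 + 0.14×0 + 0.07×0 + 0.04×36 + 0.01×295 = 4.3900
Strategy B: R₀ = 0.45×461 + 0.26×400 + 0.09×47 + 0.02×373 + 0.01×408 = 327.2200
Strategy C: R₀ = 0.53×100 + 0.30×102 + 0.07×232 + 0.04×367 + 0.01×551 = 120.0300
Highest R₀: strategy B with 327.2200.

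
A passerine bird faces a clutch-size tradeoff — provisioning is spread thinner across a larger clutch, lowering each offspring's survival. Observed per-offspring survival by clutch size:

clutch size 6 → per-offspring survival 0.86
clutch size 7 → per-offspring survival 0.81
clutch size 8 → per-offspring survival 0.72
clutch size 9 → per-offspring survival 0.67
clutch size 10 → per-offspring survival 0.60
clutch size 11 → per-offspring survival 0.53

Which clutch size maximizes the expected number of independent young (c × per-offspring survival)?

9

Expected independent young = c × s(c):
  c=6: 6 × 0.86 = 5.160
  c=7: 7 × 0.81 = 5.670
  c=8: 8 × 0.72 = 5.760
  c=9: 9 × 0.67 = 6.030
  c=10: 10 × 0.60 = 6.000
  c=11: 11 × 0.53 = 5.830
Maximum at c = 9 (6.030 independent young).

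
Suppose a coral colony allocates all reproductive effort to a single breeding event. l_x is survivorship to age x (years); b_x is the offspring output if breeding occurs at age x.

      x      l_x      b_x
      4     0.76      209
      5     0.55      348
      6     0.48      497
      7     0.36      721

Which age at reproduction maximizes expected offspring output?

Expected offspring if breeding at age x = l_x × b_x:
  age 4: 0.76 × 209 = 158.840
  age 5: 0.55 × 348 = 191.400
  age 6: 0.48 × 497 = 238.560
  age 7: 0.36 × 721 = 259.560
Maximum at age 7 (259.560).

7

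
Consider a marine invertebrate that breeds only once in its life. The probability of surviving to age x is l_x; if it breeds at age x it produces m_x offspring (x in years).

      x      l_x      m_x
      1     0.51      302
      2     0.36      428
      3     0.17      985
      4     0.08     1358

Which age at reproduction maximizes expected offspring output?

3

Expected offspring if breeding at age x = l_x × m_x:
  age 1: 0.51 × 302 = 154.020
  age 2: 0.36 × 428 = 154.080
  age 3: 0.17 × 985 = 167.450
  age 4: 0.08 × 1358 = 108.640
Maximum at age 3 (167.450).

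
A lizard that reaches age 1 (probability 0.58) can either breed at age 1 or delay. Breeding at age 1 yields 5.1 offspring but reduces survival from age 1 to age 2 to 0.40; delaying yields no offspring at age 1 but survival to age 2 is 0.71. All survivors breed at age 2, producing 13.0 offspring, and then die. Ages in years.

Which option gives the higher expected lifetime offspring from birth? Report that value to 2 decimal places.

5.97

breed at age 1: R₀ = 0.58 × (5.1 + 0.40 × 13.0) = 0.58 × 10.3000 = 5.9740
delay to age 2: R₀ = 0.58 × (0.71 × 13.0) = 0.58 × 9.2300 = 5.3534
Higher: breed at age 1 (5.9740).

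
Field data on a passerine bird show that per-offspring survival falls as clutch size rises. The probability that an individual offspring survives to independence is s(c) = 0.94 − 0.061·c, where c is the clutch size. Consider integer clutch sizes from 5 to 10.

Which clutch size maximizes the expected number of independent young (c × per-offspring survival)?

8

Expected independent young = c × s(c):
  c=5: 5 × 0.635 = 3.175
  c=6: 6 × 0.574 = 3.444
  c=7: 7 × 0.513 = 3.591
  c=8: 8 × 0.452 = 3.616
  c=9: 9 × 0.391 = 3.519
  c=10: 10 × 0.330 = 3.300
Maximum at c = 8 (3.616 independent young).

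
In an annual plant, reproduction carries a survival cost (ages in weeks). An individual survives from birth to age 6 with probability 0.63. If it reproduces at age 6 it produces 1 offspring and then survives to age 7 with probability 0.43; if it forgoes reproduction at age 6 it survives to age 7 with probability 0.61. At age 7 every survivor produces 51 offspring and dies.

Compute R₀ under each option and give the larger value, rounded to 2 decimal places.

breed at age 6: R₀ = 0.63 × (1 + 0.43 × 51) = 0.63 × 22.9300 = 14.4459
delay to age 7: R₀ = 0.63 × (0.61 × 51) = 0.63 × 31.1100 = 19.5993
Higher: delay to age 7 (19.5993).

19.60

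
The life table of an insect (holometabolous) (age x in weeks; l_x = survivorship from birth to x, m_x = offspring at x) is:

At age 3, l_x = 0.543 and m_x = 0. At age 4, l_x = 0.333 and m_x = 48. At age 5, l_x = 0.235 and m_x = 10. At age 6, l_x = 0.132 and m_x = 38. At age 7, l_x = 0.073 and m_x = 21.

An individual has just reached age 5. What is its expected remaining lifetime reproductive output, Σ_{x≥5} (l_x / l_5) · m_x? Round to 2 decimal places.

37.87

l_5 = 0.235. Conditional survival from age 5 to x is l_x / l_5.
  x=5: (0.235/0.235) × 10 = 10.0000
  x=6: (0.132/0.235) × 38 = 21.3447
  x=7: (0.073/0.235) × 21 = 6.5234
Sum = 10.0000 + 21.3447 + 6.5234 = 37.8681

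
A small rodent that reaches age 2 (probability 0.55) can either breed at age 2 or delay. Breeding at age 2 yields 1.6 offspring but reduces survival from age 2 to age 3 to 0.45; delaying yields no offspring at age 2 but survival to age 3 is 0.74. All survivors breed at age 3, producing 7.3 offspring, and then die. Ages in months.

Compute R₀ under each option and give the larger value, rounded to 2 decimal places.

2.97

breed at age 2: R₀ = 0.55 × (1.6 + 0.45 × 7.3) = 0.55 × 4.8850 = 2.6867
delay to age 3: R₀ = 0.55 × (0.74 × 7.3) = 0.55 × 5.4020 = 2.9711
Higher: delay to age 3 (2.9711).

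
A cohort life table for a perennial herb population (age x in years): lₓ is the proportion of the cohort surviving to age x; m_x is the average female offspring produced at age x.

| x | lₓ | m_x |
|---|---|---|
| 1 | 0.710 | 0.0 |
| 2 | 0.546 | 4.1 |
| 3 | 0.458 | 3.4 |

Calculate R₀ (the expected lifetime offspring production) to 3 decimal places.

R₀ = Σ lₓ m_x:
  age 1: 0.710 × 0.0 = 0.0000
  age 2: 0.546 × 4.1 = 2.2386
  age 3: 0.458 × 3.4 = 1.5572
R₀ = 0.0000 + 2.2386 + 1.5572 = 3.7958

3.796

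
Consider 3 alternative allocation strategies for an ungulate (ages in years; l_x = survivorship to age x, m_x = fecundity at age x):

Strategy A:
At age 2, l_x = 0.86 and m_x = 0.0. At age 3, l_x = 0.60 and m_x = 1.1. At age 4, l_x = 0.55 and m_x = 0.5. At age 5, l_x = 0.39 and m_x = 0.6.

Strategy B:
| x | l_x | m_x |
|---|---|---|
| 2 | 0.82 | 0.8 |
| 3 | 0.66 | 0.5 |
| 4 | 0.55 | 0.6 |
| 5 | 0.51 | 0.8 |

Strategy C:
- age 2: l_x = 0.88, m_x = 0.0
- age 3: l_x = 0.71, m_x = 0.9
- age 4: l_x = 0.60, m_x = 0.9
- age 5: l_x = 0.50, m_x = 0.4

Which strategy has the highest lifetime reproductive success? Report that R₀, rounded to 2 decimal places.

1.72

Strategy A: R₀ = 0.86×0.0 + 0.60×1.1 + 0.55×0.5 + 0.39×0.6 = 1.1690
Strategy B: R₀ = 0.82×0.8 + 0.66×0.5 + 0.55×0.6 + 0.51×0.8 = 1.7240
Strategy C: R₀ = 0.88×0.0 + 0.71×0.9 + 0.60×0.9 + 0.50×0.4 = 1.3790
Highest R₀: strategy B with 1.7240.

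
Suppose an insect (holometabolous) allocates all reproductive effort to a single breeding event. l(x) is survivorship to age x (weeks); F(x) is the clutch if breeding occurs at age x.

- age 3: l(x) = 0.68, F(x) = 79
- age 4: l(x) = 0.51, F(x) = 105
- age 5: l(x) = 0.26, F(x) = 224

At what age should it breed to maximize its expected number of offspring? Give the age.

5

Expected offspring if breeding at age x = l(x) × F(x):
  age 3: 0.68 × 79 = 53.720
  age 4: 0.51 × 105 = 53.550
  age 5: 0.26 × 224 = 58.240
Maximum at age 5 (58.240).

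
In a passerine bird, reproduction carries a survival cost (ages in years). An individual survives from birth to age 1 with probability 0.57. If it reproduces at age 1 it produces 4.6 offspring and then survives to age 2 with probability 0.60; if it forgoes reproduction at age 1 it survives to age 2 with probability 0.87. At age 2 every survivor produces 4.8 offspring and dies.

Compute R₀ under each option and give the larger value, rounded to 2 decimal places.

breed at age 1: R₀ = 0.57 × (4.6 + 0.60 × 4.8) = 0.57 × 7.4800 = 4.2636
delay to age 2: R₀ = 0.57 × (0.87 × 4.8) = 0.57 × 4.1760 = 2.3803
Higher: breed at age 1 (4.2636).

4.26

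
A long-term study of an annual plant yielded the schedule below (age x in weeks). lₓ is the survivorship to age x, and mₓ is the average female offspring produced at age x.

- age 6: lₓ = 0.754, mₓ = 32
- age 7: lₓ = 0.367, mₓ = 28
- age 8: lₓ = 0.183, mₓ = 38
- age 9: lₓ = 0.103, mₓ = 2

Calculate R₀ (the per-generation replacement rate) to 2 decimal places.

41.56

R₀ = Σ lₓ mₓ:
  age 6: 0.754 × 32 = 24.1280
  age 7: 0.367 × 28 = 10.2760
  age 8: 0.183 × 38 = 6.9540
  age 9: 0.103 × 2 = 0.2060
R₀ = 24.1280 + 10.2760 + 6.9540 + 0.2060 = 41.5640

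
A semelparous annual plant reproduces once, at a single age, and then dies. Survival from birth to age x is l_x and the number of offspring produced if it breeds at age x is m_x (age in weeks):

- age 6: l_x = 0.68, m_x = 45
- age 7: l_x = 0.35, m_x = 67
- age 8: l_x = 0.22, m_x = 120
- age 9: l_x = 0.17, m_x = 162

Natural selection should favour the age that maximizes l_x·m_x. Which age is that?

6

Expected offspring if breeding at age x = l_x × m_x:
  age 6: 0.68 × 45 = 30.600
  age 7: 0.35 × 67 = 23.450
  age 8: 0.22 × 120 = 26.400
  age 9: 0.17 × 162 = 27.540
Maximum at age 6 (30.600).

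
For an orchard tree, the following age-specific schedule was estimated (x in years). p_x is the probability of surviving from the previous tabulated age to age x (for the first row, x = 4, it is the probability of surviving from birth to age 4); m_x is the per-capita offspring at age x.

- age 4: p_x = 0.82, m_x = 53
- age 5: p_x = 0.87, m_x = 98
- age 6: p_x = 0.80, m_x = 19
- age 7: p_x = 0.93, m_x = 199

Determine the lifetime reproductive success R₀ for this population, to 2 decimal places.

229.84

Survivorship from birth: l_x = p_4·p_5·…·p_x.
  l_4 = 0.82000
  l_5 = 0.71340
  l_6 = 0.57072
  l_7 = 0.53077
R₀ = Σ l_x m_x:
  age 4: 0.82000 × 53 = 43.4600
  age 5: 0.71340 × 98 = 69.9132
  age 6: 0.57072 × 19 = 10.8437
  age 7: 0.53077 × 199 = 105.6232
R₀ = 43.4600 + 69.9132 + 10.8437 + 105.6232 = 229.8401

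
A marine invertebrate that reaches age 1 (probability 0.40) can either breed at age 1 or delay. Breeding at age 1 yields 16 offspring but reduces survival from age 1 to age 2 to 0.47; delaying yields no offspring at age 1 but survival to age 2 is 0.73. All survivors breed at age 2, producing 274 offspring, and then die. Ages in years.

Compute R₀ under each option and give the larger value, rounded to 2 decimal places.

breed at age 1: R₀ = 0.40 × (16 + 0.47 × 274) = 0.40 × 144.7800 = 57.9120
delay to age 2: R₀ = 0.40 × (0.73 × 274) = 0.40 × 200.0200 = 80.0080
Higher: delay to age 2 (80.0080).

80.01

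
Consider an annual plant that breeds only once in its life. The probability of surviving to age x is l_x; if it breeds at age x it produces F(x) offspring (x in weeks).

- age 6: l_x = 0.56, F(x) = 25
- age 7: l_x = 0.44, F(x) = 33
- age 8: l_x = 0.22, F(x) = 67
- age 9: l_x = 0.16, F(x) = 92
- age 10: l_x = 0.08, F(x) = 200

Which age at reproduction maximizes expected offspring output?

10

Expected offspring if breeding at age x = l_x × F(x):
  age 6: 0.56 × 25 = 14.000
  age 7: 0.44 × 33 = 14.520
  age 8: 0.22 × 67 = 14.740
  age 9: 0.16 × 92 = 14.720
  age 10: 0.08 × 200 = 16.000
Maximum at age 10 (16.000).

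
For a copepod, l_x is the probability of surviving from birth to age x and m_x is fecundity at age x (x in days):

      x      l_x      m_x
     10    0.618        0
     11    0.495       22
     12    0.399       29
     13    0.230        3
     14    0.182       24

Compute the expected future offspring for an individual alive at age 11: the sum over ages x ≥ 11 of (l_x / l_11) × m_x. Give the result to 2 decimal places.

l_11 = 0.495. Conditional survival from age 11 to x is l_x / l_11.
  x=11: (0.495/0.495) × 22 = 22.0000
  x=12: (0.399/0.495) × 29 = 23.3758
  x=13: (0.230/0.495) × 3 = 1.3939
  x=14: (0.182/0.495) × 24 = 8.8242
Sum = 22.0000 + 23.3758 + 1.3939 + 8.8242 = 55.5939

55.59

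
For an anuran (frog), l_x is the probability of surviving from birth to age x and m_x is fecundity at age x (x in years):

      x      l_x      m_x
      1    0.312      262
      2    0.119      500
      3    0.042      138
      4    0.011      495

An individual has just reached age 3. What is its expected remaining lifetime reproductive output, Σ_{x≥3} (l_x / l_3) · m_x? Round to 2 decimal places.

267.64

l_3 = 0.042. Conditional survival from age 3 to x is l_x / l_3.
  x=3: (0.042/0.042) × 138 = 138.0000
  x=4: (0.011/0.042) × 495 = 129.6429
Sum = 138.0000 + 129.6429 = 267.6429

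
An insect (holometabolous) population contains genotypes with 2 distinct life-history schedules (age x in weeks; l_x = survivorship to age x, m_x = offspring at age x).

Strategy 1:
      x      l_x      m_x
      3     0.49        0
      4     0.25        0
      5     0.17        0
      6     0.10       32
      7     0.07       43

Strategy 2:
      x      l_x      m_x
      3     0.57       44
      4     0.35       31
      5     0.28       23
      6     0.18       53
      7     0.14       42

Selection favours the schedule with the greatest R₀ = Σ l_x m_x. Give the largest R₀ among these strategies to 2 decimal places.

Strategy 1: R₀ = 0.49×0 + 0.25×0 + 0.17×0 + 0.10×32 + 0.07×43 = 6.2100
Strategy 2: R₀ = 0.57×44 + 0.35×31 + 0.28×23 + 0.18×53 + 0.14×42 = 57.7900
Highest R₀: strategy 2 with 57.7900.

57.79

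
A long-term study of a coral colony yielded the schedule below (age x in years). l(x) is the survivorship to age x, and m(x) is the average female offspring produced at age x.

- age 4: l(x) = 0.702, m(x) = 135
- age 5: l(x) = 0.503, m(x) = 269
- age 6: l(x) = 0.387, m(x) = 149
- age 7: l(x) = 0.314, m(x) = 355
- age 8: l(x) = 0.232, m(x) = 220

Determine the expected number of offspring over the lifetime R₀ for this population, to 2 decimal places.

R₀ = Σ l(x) m(x):
  age 4: 0.702 × 135 = 94.7700
  age 5: 0.503 × 269 = 135.3070
  age 6: 0.387 × 149 = 57.6630
  age 7: 0.314 × 355 = 111.4700
  age 8: 0.232 × 220 = 51.0400
R₀ = 94.7700 + 135.3070 + 57.6630 + 111.4700 + 51.0400 = 450.2500

450.25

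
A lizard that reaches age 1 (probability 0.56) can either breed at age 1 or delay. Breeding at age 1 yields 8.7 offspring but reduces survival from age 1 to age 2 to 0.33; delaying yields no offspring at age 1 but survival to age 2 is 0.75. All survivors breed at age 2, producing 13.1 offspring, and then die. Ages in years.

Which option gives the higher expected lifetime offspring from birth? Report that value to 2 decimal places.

7.29

breed at age 1: R₀ = 0.56 × (8.7 + 0.33 × 13.1) = 0.56 × 13.0230 = 7.2929
delay to age 2: R₀ = 0.56 × (0.75 × 13.1) = 0.56 × 9.8250 = 5.5020
Higher: breed at age 1 (7.2929).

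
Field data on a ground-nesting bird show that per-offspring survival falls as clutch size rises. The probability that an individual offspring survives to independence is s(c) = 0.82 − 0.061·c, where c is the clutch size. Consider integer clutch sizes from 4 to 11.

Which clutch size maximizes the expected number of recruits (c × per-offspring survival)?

Expected recruits = c × s(c):
  c=4: 4 × 0.576 = 2.304
  c=5: 5 × 0.515 = 2.575
  c=6: 6 × 0.454 = 2.724
  c=7: 7 × 0.393 = 2.751
  c=8: 8 × 0.332 = 2.656
  c=9: 9 × 0.271 = 2.439
  c=10: 10 × 0.210 = 2.100
  c=11: 11 × 0.149 = 1.639
Maximum at c = 7 (2.751 recruits).

7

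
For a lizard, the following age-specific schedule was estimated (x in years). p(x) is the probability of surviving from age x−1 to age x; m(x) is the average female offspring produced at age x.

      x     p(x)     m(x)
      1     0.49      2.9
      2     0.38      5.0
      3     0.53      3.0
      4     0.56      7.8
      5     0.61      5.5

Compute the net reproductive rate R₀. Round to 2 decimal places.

3.26

Survivorship from birth: l_x = p_1·p_2·…·p_x.
  l_1 = 0.49000
  l_2 = 0.18620
  l_3 = 0.09869
  l_4 = 0.05526
  l_5 = 0.03371
R₀ = Σ l_x m(x):
  age 1: 0.49000 × 2.9 = 1.4210
  age 2: 0.18620 × 5.0 = 0.9310
  age 3: 0.09869 × 3.0 = 0.2961
  age 4: 0.05526 × 7.8 = 0.4310
  age 5: 0.03371 × 5.5 = 0.1854
R₀ = 1.4210 + 0.9310 + 0.2961 + 0.4310 + 0.1854 = 3.2645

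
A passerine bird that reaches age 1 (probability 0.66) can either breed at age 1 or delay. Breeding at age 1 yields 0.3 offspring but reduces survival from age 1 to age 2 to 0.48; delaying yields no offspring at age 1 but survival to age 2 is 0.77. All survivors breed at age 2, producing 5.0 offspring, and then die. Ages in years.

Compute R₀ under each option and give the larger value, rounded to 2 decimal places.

breed at age 1: R₀ = 0.66 × (0.3 + 0.48 × 5.0) = 0.66 × 2.7000 = 1.7820
delay to age 2: R₀ = 0.66 × (0.77 × 5.0) = 0.66 × 3.8500 = 2.5410
Higher: delay to age 2 (2.5410).

2.54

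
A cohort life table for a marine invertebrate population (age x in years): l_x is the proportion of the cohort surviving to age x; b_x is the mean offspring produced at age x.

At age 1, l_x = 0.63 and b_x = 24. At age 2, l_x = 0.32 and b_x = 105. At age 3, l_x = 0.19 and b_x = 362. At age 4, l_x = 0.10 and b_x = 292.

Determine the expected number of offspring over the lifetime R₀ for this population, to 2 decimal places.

R₀ = Σ l_x b_x:
  age 1: 0.63 × 24 = 15.1200
  age 2: 0.32 × 105 = 33.6000
  age 3: 0.19 × 362 = 68.7800
  age 4: 0.10 × 292 = 29.2000
R₀ = 15.1200 + 33.6000 + 68.7800 + 29.2000 = 146.7000

146.70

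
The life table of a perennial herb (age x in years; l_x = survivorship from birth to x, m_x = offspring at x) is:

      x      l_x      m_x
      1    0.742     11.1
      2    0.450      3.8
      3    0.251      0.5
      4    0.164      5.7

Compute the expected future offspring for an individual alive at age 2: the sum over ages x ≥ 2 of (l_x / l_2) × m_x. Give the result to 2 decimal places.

l_2 = 0.450. Conditional survival from age 2 to x is l_x / l_2.
  x=2: (0.450/0.450) × 3.8 = 3.8000
  x=3: (0.251/0.450) × 0.5 = 0.2789
  x=4: (0.164/0.450) × 5.7 = 2.0773
Sum = 3.8000 + 0.2789 + 2.0773 = 6.1562

6.16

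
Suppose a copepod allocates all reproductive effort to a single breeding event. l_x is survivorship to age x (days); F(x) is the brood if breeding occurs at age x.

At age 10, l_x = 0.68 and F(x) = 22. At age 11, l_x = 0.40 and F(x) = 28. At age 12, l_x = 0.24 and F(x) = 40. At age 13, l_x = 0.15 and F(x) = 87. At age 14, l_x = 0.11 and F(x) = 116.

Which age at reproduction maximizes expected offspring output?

Expected offspring if breeding at age x = l_x × F(x):
  age 10: 0.68 × 22 = 14.960
  age 11: 0.40 × 28 = 11.200
  age 12: 0.24 × 40 = 9.600
  age 13: 0.15 × 87 = 13.050
  age 14: 0.11 × 116 = 12.760
Maximum at age 10 (14.960).

10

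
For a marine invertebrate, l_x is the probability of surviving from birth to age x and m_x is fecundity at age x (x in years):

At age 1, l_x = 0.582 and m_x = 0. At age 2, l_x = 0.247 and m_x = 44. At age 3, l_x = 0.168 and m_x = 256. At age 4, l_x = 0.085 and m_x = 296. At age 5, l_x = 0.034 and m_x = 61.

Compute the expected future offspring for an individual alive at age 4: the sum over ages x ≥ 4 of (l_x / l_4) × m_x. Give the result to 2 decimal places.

320.40

l_4 = 0.085. Conditional survival from age 4 to x is l_x / l_4.
  x=4: (0.085/0.085) × 296 = 296.0000
  x=5: (0.034/0.085) × 61 = 24.4000
Sum = 296.0000 + 24.4000 = 320.4000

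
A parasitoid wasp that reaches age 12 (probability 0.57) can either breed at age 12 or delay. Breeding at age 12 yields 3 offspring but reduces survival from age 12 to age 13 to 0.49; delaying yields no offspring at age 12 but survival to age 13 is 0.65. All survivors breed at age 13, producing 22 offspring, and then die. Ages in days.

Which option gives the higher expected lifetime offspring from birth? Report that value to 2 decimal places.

8.15

breed at age 12: R₀ = 0.57 × (3 + 0.49 × 22) = 0.57 × 13.7800 = 7.8546
delay to age 13: R₀ = 0.57 × (0.65 × 22) = 0.57 × 14.3000 = 8.1510
Higher: delay to age 13 (8.1510).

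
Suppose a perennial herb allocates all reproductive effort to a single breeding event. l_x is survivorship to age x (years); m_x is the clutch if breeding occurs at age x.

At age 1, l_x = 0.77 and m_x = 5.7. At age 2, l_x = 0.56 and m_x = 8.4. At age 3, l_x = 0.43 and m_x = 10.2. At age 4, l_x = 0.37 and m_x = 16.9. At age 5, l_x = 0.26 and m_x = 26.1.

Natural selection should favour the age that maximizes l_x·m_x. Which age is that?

Expected offspring if breeding at age x = l_x × m_x:
  age 1: 0.77 × 5.7 = 4.389
  age 2: 0.56 × 8.4 = 4.704
  age 3: 0.43 × 10.2 = 4.386
  age 4: 0.37 × 16.9 = 6.253
  age 5: 0.26 × 26.1 = 6.786
Maximum at age 5 (6.786).

5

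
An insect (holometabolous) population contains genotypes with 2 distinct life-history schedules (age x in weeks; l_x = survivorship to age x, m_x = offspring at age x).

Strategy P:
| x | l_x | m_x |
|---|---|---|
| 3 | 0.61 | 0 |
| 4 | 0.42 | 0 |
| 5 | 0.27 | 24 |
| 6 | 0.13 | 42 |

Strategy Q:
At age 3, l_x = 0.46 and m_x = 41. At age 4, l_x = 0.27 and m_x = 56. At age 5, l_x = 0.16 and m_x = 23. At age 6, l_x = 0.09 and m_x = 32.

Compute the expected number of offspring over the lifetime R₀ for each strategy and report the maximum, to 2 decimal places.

Strategy P: R₀ = 0.61×0 + 0.42×0 + 0.27×24 + 0.13×42 = 11.9400
Strategy Q: R₀ = 0.46×41 + 0.27×56 + 0.16×23 + 0.09×32 = 40.5400
Highest R₀: strategy Q with 40.5400.

40.54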